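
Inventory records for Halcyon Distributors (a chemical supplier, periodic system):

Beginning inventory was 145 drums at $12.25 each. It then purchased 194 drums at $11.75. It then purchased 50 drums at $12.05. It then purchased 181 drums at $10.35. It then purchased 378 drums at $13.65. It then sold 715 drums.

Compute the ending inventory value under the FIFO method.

Sale 1 (715) [FIFO — oldest first]: 145 @ $12.25 + 194 @ $11.75 + 50 @ $12.05 + 181 @ $10.35 + 145 @ $13.65 = $8,510.85
Ending inventory: 233 @ $13.65 = $3,180.45

Ending inventory = $3,180.45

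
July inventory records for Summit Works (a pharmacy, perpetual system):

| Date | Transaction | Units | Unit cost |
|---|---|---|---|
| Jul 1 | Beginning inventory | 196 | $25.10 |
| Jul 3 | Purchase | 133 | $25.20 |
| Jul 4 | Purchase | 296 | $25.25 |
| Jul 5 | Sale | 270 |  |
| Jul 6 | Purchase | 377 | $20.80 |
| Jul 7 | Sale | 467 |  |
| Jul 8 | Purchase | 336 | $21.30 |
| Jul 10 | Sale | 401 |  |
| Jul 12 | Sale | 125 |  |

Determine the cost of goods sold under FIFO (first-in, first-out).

Jul 5, 270 sold [FIFO — oldest first]: 196 @ $25.10 + 74 @ $25.20 = $6,784.40
Jul 7, 467 sold [FIFO — oldest first]: 59 @ $25.20 + 296 @ $25.25 + 112 @ $20.80 = $11,290.40
Jul 10, 401 sold [FIFO — oldest first]: 265 @ $20.80 + 136 @ $21.30 = $8,408.80
Jul 12, 125 sold [FIFO — oldest first]: 125 @ $21.30 = $2,662.50
Total COGS = $6,784.40 + $11,290.40 + $8,408.80 + $2,662.50 = $29,146.10
Ending inventory: 75 @ $21.30 = $1,597.50

COGS = $29,146.10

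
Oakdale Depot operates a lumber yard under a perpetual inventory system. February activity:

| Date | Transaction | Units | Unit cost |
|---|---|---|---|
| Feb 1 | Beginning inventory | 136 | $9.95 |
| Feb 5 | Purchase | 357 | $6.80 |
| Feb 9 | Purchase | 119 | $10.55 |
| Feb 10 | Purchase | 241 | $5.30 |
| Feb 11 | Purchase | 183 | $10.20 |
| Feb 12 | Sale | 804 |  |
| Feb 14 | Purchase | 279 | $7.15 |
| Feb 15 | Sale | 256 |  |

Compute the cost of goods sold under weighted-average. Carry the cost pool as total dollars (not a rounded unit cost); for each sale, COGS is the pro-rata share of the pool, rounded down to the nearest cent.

After Feb 1: 136 on hand, pool $1,353.20 (≈ $9.9500 each)
After Feb 5: 493 on hand, pool $3,780.80 (≈ $7.6690 each)
After Feb 9: 612 on hand, pool $5,036.25 (≈ $8.2292 each)
After Feb 10: 853 on hand, pool $6,313.55 (≈ $7.4016 each)
After Feb 11: 1036 on hand, pool $8,180.15 (≈ $7.8959 each)
Feb 12, sell 804: 804/1036 × $8,180.15 → $6,348.30
After Feb 14: 511 on hand, pool $3,826.70 (≈ $7.4886 each)
Feb 15, sell 256: 256/511 × $3,826.70 → $1,917.09
Total COGS = $6,348.30 + $1,917.09 = $8,265.39
Ending inventory (cost pool remaining) = $1,909.61

COGS = $8,265.39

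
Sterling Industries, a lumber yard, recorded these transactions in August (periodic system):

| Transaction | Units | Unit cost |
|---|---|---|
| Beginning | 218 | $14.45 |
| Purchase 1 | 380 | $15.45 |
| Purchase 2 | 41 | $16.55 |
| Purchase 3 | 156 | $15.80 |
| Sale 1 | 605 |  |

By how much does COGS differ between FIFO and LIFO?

$282.00

FIFO COGS: 218 @ $14.45 + 380 @ $15.45 + 7 @ $16.55 = $9,136.95
LIFO COGS: 156 @ $15.80 + 41 @ $16.55 + 380 @ $15.45 + 28 @ $14.45 = $9,418.95
Difference = |$9,136.95 − $9,418.95| = $282.00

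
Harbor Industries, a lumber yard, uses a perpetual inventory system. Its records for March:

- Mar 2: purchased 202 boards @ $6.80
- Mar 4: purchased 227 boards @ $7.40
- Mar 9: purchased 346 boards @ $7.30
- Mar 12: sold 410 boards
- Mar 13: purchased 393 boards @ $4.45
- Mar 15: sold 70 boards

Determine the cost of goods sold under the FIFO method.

Mar 12, 410 sold [FIFO — oldest first]: 202 @ $6.80 + 208 @ $7.40 = $2,912.80
Mar 15, 70 sold [FIFO — oldest first]: 19 @ $7.40 + 51 @ $7.30 = $512.90
Total COGS = $2,912.80 + $512.90 = $3,425.70
Ending inventory: 295 @ $7.30 + 393 @ $4.45 = $3,902.35

COGS = $3,425.70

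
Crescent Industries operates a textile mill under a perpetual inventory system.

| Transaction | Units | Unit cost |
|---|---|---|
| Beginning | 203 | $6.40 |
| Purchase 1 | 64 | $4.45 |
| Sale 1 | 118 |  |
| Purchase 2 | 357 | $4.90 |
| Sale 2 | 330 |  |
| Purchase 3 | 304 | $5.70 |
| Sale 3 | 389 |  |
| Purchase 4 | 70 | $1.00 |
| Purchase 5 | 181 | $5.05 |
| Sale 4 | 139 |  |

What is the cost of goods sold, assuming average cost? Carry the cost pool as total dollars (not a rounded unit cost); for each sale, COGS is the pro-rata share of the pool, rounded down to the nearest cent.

After Beginning: 203 on hand, pool $1,299.20 (≈ $6.4000 each)
After Purchase 1: 267 on hand, pool $1,584.00 (≈ $5.9326 each)
Sale 1, sell 118: 118/267 × $1,584.00 → $700.04
After Purchase 2: 506 on hand, pool $2,633.26 (≈ $5.2041 each)
Sale 2, sell 330: 330/506 × $2,633.26 → $1,717.34
After Purchase 3: 480 on hand, pool $2,648.72 (≈ $5.5182 each)
Sale 3, sell 389: 389/480 × $2,648.72 → $2,146.56
After Purchase 4: 161 on hand, pool $572.16 (≈ $3.5538 each)
After Purchase 5: 342 on hand, pool $1,486.21 (≈ $4.3456 each)
Sale 4, sell 139: 139/342 × $1,486.21 → $604.04
Total COGS = $700.04 + $1,717.34 + $2,146.56 + $604.04 = $5,167.98
Ending inventory (cost pool remaining) = $882.17

COGS = $5,167.98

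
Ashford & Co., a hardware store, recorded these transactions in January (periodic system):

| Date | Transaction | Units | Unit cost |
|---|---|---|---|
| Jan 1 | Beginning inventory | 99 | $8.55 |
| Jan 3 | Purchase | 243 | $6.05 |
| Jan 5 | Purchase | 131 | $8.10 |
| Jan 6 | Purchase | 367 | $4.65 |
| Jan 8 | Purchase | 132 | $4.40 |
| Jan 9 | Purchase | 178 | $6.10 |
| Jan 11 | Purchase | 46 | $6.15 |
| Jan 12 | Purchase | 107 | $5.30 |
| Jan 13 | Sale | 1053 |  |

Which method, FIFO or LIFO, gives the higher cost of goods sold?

FIFO COGS: 99 @ $8.55 + 243 @ $6.05 + 131 @ $8.10 + 367 @ $4.65 + 132 @ $4.40 + 81 @ $6.10 = $6,159.15
LIFO COGS: 107 @ $5.30 + 46 @ $6.15 + 178 @ $6.10 + 132 @ $4.40 + 367 @ $4.65 + 131 @ $8.10 + 92 @ $6.05 = $5,840.85

FIFO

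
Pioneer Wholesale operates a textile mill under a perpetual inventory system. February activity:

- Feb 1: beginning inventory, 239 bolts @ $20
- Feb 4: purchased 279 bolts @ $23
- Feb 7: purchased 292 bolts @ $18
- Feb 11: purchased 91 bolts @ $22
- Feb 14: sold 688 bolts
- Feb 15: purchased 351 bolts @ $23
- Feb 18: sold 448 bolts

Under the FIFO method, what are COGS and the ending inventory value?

Feb 14, 688 sold [FIFO — oldest first]: 239 @ $20 + 279 @ $23 + 170 @ $18 = $14,257
Feb 18, 448 sold [FIFO — oldest first]: 122 @ $18 + 91 @ $22 + 235 @ $23 = $9,603
Total COGS = $14,257 + $9,603 = $23,860
Ending inventory: 116 @ $23 = $2,668

COGS = $23,860; ending inventory = $2,668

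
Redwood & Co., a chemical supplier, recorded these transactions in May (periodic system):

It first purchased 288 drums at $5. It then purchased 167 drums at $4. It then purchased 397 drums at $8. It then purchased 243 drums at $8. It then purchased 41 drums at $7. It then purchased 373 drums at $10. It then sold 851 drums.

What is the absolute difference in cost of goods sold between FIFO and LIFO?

$2,237

FIFO COGS: 288 @ $5 + 167 @ $4 + 396 @ $8 = $5,276
LIFO COGS: 373 @ $10 + 41 @ $7 + 243 @ $8 + 194 @ $8 = $7,513
Difference = |$5,276 − $7,513| = $2,237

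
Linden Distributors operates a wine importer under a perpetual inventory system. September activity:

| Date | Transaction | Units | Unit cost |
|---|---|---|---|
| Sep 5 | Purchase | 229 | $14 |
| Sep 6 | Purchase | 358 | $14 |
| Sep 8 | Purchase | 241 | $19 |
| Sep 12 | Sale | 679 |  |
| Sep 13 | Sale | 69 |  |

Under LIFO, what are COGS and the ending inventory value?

Sep 12, 679 sold [LIFO — newest first]: 241 @ $19 + 358 @ $14 + 80 @ $14 = $10,711
Sep 13, 69 sold [LIFO — newest first]: 69 @ $14 = $966
Total COGS = $10,711 + $966 = $11,677
Ending inventory: 80 @ $14 = $1,120
Check: goods available $12,797 = COGS $11,677 + ending $1,120

COGS = $11,677; ending inventory = $1,120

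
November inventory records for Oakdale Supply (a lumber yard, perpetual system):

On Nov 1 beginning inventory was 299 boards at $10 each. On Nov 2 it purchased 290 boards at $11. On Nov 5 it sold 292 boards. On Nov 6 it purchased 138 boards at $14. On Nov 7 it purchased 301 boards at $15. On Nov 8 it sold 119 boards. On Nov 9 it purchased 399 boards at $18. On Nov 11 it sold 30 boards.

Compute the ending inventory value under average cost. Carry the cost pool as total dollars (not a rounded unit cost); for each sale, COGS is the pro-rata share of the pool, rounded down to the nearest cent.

After Nov 1: 299 on hand, pool $2,990.00 (≈ $10.0000 each)
After Nov 2: 589 on hand, pool $6,180.00 (≈ $10.4924 each)
Nov 5, sell 292: 292/589 × $6,180.00 → $3,063.76
After Nov 6: 435 on hand, pool $5,048.24 (≈ $11.6051 each)
After Nov 7: 736 on hand, pool $9,563.24 (≈ $12.9935 each)
Nov 8, sell 119: 119/736 × $9,563.24 → $1,546.23
After Nov 9: 1016 on hand, pool $15,199.01 (≈ $14.9597 each)
Nov 11, sell 30: 30/1016 × $15,199.01 → $448.78
Total COGS = $3,063.76 + $1,546.23 + $448.78 = $5,058.77
Ending inventory (cost pool remaining) = $14,750.23

Ending inventory = $14,750.23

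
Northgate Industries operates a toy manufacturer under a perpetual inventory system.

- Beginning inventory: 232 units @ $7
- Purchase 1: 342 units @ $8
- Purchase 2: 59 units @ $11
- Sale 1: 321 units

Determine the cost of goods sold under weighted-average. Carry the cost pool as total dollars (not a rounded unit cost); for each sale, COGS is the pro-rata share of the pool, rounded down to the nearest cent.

COGS = $2,540.10

After Beginning: 232 on hand, pool $1,624.00 (≈ $7.0000 each)
After Purchase 1: 574 on hand, pool $4,360.00 (≈ $7.5958 each)
After Purchase 2: 633 on hand, pool $5,009.00 (≈ $7.9131 each)
Sale 1, sell 321: 321/633 × $5,009.00 → $2,540.10
Ending inventory (cost pool remaining) = $2,468.90
Check: goods available $5,009.00 = COGS $2,540.10 + ending $2,468.90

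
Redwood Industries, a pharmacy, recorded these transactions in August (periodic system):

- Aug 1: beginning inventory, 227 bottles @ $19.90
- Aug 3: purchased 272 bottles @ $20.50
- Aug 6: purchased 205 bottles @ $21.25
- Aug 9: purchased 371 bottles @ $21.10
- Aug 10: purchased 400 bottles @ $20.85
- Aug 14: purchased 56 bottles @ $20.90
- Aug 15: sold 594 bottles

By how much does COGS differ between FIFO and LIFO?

$310.15

FIFO COGS: 227 @ $19.90 + 272 @ $20.50 + 95 @ $21.25 = $12,112.05
LIFO COGS: 56 @ $20.90 + 400 @ $20.85 + 138 @ $21.10 = $12,422.20
Difference = |$12,112.05 − $12,422.20| = $310.15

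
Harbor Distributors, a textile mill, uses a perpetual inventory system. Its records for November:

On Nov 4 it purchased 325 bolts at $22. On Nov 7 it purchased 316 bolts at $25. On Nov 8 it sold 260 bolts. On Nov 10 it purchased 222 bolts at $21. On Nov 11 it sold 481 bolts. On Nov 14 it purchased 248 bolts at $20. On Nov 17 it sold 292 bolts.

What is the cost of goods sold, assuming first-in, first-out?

Nov 8, 260 sold [FIFO — oldest first]: 260 @ $22 = $5,720
Nov 11, 481 sold [FIFO — oldest first]: 65 @ $22 + 316 @ $25 + 100 @ $21 = $11,430
Nov 17, 292 sold [FIFO — oldest first]: 122 @ $21 + 170 @ $20 = $5,962
Total COGS = $5,720 + $11,430 + $5,962 = $23,112
Ending inventory: 78 @ $20 = $1,560

COGS = $23,112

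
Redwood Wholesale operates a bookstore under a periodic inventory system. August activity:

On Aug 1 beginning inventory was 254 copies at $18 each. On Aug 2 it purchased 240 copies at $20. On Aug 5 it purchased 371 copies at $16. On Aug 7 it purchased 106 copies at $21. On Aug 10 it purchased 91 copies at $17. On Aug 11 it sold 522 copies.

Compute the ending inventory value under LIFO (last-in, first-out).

Aug 11, 522 sold [LIFO — newest first]: 91 @ $17 + 106 @ $21 + 325 @ $16 = $8,973
Ending inventory: 254 @ $18 + 240 @ $20 + 46 @ $16 = $10,108

Ending inventory = $10,108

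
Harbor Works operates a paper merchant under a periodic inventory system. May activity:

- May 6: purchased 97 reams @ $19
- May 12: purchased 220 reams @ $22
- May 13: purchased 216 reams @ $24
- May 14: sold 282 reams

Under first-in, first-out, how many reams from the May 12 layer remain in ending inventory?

35

May 14, 282 sold [FIFO — oldest first]: 97 @ $19 + 185 @ $22 = $5,913
Ending inventory: 35 @ $22 + 216 @ $24 = $5,954
Check: goods available $11,867 = COGS $5,913 + ending $5,954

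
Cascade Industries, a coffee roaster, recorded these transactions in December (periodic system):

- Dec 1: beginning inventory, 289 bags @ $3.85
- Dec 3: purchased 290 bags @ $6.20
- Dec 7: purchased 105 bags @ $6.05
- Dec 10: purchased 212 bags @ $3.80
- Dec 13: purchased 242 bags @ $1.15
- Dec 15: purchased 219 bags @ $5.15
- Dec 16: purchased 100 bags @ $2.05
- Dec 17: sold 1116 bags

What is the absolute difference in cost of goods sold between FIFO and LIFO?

FIFO COGS: 289 @ $3.85 + 290 @ $6.20 + 105 @ $6.05 + 212 @ $3.80 + 220 @ $1.15 = $4,604.50
LIFO COGS: 100 @ $2.05 + 219 @ $5.15 + 242 @ $1.15 + 212 @ $3.80 + 105 @ $6.05 + 238 @ $6.20 = $4,527.60
Difference = |$4,604.50 − $4,527.60| = $76.90

$76.90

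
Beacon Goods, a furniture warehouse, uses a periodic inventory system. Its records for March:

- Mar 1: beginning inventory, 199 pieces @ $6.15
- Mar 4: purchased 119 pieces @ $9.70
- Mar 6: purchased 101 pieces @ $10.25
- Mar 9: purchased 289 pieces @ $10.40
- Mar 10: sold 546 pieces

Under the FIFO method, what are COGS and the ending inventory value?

COGS = $4,734.20; ending inventory = $1,684.80

Mar 10, 546 sold [FIFO — oldest first]: 199 @ $6.15 + 119 @ $9.70 + 101 @ $10.25 + 127 @ $10.40 = $4,734.20
Ending inventory: 162 @ $10.40 = $1,684.80
Check: goods available $6,419.00 = COGS $4,734.20 + ending $1,684.80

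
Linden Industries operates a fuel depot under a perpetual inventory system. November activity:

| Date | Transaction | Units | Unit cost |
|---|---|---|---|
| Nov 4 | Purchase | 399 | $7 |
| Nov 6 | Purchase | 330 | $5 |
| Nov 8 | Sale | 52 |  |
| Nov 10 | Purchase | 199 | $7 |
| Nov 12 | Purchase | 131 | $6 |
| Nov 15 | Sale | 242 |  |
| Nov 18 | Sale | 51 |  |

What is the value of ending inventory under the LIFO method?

Nov 8, 52 sold [LIFO — newest first]: 52 @ $5 = $260
Nov 15, 242 sold [LIFO — newest first]: 131 @ $6 + 111 @ $7 = $1,563
Nov 18, 51 sold [LIFO — newest first]: 51 @ $7 = $357
Total COGS = $260 + $1,563 + $357 = $2,180
Ending inventory: 399 @ $7 + 278 @ $5 + 37 @ $7 = $4,442

Ending inventory = $4,442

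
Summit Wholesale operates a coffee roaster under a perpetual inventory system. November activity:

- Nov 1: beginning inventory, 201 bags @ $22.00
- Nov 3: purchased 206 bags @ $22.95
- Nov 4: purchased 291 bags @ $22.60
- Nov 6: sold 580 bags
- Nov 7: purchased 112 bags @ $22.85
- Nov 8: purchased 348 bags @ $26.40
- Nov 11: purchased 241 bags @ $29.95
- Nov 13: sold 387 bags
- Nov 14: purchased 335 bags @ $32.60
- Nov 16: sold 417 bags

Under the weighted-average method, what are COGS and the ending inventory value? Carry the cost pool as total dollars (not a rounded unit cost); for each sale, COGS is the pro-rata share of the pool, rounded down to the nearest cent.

After Nov 1: 201 on hand, pool $4,422.00 (≈ $22.0000 each)
After Nov 3: 407 on hand, pool $9,149.70 (≈ $22.4808 each)
After Nov 4: 698 on hand, pool $15,726.30 (≈ $22.5305 each)
Nov 6, sell 580: 580/698 × $15,726.30 → $13,067.69
After Nov 7: 230 on hand, pool $5,217.81 (≈ $22.6861 each)
After Nov 8: 578 on hand, pool $14,405.01 (≈ $24.9222 each)
After Nov 11: 819 on hand, pool $21,622.96 (≈ $26.4017 each)
Nov 13, sell 387: 387/819 × $21,622.96 → $10,217.44
After Nov 14: 767 on hand, pool $22,326.52 (≈ $29.1089 each)
Nov 16, sell 417: 417/767 × $22,326.52 → $12,138.40
Total COGS = $13,067.69 + $10,217.44 + $12,138.40 = $35,423.53
Ending inventory (cost pool remaining) = $10,188.12

COGS = $35,423.53; ending inventory = $10,188.12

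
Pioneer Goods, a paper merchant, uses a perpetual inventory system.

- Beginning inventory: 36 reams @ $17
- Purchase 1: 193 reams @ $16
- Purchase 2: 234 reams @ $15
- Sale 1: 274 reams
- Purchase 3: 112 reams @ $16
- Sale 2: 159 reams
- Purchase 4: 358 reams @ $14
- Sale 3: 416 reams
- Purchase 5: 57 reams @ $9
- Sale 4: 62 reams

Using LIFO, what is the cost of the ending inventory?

Ending inventory = $1,300

Sale 1 (274) [LIFO — newest first]: 234 @ $15 + 40 @ $16 = $4,150
Sale 2 (159) [LIFO — newest first]: 112 @ $16 + 47 @ $16 = $2,544
Sale 3 (416) [LIFO — newest first]: 358 @ $14 + 58 @ $16 = $5,940
Sale 4 (62) [LIFO — newest first]: 57 @ $9 + 5 @ $16 = $593
Total COGS = $4,150 + $2,544 + $5,940 + $593 = $13,227
Ending inventory: 36 @ $17 + 43 @ $16 = $1,300
Check: goods available $14,527 = COGS $13,227 + ending $1,300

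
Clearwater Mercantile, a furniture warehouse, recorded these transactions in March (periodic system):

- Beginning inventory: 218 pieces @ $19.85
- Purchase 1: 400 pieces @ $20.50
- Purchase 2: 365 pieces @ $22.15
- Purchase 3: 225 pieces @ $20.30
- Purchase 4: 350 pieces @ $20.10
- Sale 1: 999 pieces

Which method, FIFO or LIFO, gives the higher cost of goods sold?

FIFO

FIFO COGS: 218 @ $19.85 + 400 @ $20.50 + 365 @ $22.15 + 16 @ $20.30 = $20,936.85
LIFO COGS: 350 @ $20.10 + 225 @ $20.30 + 365 @ $22.15 + 59 @ $20.50 = $20,896.75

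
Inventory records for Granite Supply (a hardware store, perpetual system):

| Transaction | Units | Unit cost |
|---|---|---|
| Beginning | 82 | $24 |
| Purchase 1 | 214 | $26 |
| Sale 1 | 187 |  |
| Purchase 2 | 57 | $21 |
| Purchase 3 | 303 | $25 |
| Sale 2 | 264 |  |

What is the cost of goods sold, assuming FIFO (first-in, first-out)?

Sale 1 (187) [FIFO — oldest first]: 82 @ $24 + 105 @ $26 = $4,698
Sale 2 (264) [FIFO — oldest first]: 109 @ $26 + 57 @ $21 + 98 @ $25 = $6,481
Total COGS = $4,698 + $6,481 = $11,179
Ending inventory: 205 @ $25 = $5,125
Check: goods available $16,304 = COGS $11,179 + ending $5,125

COGS = $11,179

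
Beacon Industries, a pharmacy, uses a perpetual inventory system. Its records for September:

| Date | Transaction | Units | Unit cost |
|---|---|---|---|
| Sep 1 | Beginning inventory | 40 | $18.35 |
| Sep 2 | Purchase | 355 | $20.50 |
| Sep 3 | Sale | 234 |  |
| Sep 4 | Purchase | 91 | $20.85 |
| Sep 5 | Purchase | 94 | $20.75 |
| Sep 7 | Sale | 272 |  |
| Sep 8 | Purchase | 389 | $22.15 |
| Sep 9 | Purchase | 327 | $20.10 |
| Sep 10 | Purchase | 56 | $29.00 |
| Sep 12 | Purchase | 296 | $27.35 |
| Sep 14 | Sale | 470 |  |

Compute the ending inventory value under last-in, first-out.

Sep 3, 234 sold [LIFO — newest first]: 234 @ $20.50 = $4,797.00
Sep 7, 272 sold [LIFO — newest first]: 94 @ $20.75 + 91 @ $20.85 + 87 @ $20.50 = $5,631.35
Sep 14, 470 sold [LIFO — newest first]: 296 @ $27.35 + 56 @ $29.00 + 118 @ $20.10 = $12,091.40
Total COGS = $4,797.00 + $5,631.35 + $12,091.40 = $22,519.75
Ending inventory: 40 @ $18.35 + 34 @ $20.50 + 389 @ $22.15 + 209 @ $20.10 = $14,248.25

Ending inventory = $14,248.25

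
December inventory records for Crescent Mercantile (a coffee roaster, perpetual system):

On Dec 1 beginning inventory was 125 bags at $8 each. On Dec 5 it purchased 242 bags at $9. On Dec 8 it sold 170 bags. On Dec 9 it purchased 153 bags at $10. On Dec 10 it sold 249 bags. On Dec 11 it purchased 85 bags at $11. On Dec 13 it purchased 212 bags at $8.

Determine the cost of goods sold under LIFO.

Dec 8, 170 sold [LIFO — newest first]: 170 @ $9 = $1,530
Dec 10, 249 sold [LIFO — newest first]: 153 @ $10 + 72 @ $9 + 24 @ $8 = $2,370
Total COGS = $1,530 + $2,370 = $3,900
Ending inventory: 101 @ $8 + 85 @ $11 + 212 @ $8 = $3,439
Check: goods available $7,339 = COGS $3,900 + ending $3,439

COGS = $3,900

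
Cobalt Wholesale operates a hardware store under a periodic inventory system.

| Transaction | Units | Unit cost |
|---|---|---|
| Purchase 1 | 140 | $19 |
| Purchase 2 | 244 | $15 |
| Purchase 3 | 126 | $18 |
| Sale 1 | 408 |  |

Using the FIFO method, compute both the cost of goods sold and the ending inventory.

Sale 1 (408) [FIFO — oldest first]: 140 @ $19 + 244 @ $15 + 24 @ $18 = $6,752
Ending inventory: 102 @ $18 = $1,836

COGS = $6,752; ending inventory = $1,836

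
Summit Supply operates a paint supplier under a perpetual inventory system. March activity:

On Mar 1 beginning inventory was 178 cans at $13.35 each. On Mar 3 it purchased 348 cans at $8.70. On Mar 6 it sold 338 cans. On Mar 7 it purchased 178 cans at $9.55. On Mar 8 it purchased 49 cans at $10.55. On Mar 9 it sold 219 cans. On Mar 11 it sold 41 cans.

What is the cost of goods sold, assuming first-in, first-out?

COGS = $6,091.50

Mar 6, 338 sold [FIFO — oldest first]: 178 @ $13.35 + 160 @ $8.70 = $3,768.30
Mar 9, 219 sold [FIFO — oldest first]: 188 @ $8.70 + 31 @ $9.55 = $1,931.65
Mar 11, 41 sold [FIFO — oldest first]: 41 @ $9.55 = $391.55
Total COGS = $3,768.30 + $1,931.65 + $391.55 = $6,091.50
Ending inventory: 106 @ $9.55 + 49 @ $10.55 = $1,529.25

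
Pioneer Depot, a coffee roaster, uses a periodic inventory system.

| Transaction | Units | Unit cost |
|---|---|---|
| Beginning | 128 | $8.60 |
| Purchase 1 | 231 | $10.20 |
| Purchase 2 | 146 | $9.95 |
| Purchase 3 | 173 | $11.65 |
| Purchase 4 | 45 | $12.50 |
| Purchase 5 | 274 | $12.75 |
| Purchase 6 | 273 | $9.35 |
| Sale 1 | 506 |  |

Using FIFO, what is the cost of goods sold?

COGS = $4,921.35

Sale 1 (506) [FIFO — oldest first]: 128 @ $8.60 + 231 @ $10.20 + 146 @ $9.95 + 1 @ $11.65 = $4,921.35
Ending inventory: 172 @ $11.65 + 45 @ $12.50 + 274 @ $12.75 + 273 @ $9.35 = $8,612.35
Check: goods available $13,533.70 = COGS $4,921.35 + ending $8,612.35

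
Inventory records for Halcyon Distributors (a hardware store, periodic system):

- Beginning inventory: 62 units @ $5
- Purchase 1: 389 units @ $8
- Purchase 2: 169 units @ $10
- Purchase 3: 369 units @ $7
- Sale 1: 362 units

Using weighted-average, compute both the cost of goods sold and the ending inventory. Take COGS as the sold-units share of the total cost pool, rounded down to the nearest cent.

Sale 1, sell 362: 362/989 × $7,695.00 → $2,816.57
Ending inventory (cost pool remaining) = $4,878.43

COGS = $2,816.57; ending inventory = $4,878.43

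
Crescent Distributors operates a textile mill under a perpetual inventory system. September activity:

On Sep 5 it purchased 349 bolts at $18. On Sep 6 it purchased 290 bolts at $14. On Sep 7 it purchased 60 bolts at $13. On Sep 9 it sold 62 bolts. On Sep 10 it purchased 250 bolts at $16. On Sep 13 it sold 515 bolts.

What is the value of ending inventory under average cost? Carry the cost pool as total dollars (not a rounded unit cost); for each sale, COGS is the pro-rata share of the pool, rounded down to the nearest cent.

After Sep 5: 349 on hand, pool $6,282.00 (≈ $18.0000 each)
After Sep 6: 639 on hand, pool $10,342.00 (≈ $16.1847 each)
After Sep 7: 699 on hand, pool $11,122.00 (≈ $15.9113 each)
Sep 9, sell 62: 62/699 × $11,122.00 → $986.50
After Sep 10: 887 on hand, pool $14,135.50 (≈ $15.9363 each)
Sep 13, sell 515: 515/887 × $14,135.50 → $8,207.19
Total COGS = $986.50 + $8,207.19 = $9,193.69
Ending inventory (cost pool remaining) = $5,928.31

Ending inventory = $5,928.31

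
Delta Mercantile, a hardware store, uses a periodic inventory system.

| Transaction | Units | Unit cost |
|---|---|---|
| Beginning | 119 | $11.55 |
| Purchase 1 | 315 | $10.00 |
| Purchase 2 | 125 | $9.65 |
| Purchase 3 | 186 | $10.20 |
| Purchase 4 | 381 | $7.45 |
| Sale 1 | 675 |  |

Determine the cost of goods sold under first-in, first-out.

COGS = $6,913.90

Sale 1 (675) [FIFO — oldest first]: 119 @ $11.55 + 315 @ $10.00 + 125 @ $9.65 + 116 @ $10.20 = $6,913.90
Ending inventory: 70 @ $10.20 + 381 @ $7.45 = $3,552.45
Check: goods available $10,466.35 = COGS $6,913.90 + ending $3,552.45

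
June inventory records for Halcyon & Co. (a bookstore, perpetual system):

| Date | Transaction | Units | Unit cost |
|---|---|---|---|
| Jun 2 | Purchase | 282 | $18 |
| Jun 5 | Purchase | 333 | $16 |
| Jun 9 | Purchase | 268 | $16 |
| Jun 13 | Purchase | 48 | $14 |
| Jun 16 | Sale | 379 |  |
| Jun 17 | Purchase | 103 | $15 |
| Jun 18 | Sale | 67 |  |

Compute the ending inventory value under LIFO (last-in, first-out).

Jun 16, 379 sold [LIFO — newest first]: 48 @ $14 + 268 @ $16 + 63 @ $16 = $5,968
Jun 18, 67 sold [LIFO — newest first]: 67 @ $15 = $1,005
Total COGS = $5,968 + $1,005 = $6,973
Ending inventory: 282 @ $18 + 270 @ $16 + 36 @ $15 = $9,936
Check: goods available $16,909 = COGS $6,973 + ending $9,936

Ending inventory = $9,936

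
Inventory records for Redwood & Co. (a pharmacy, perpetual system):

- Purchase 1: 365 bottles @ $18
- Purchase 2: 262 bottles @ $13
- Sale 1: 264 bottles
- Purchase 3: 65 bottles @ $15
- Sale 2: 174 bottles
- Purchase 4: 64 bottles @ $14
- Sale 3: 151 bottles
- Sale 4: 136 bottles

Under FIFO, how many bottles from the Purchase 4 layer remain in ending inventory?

Sale 1 (264) [FIFO — oldest first]: 264 @ $18 = $4,752
Sale 2 (174) [FIFO — oldest first]: 101 @ $18 + 73 @ $13 = $2,767
Sale 3 (151) [FIFO — oldest first]: 151 @ $13 = $1,963
Sale 4 (136) [FIFO — oldest first]: 38 @ $13 + 65 @ $15 + 33 @ $14 = $1,931
Total COGS = $4,752 + $2,767 + $1,963 + $1,931 = $11,413
Ending inventory: 31 @ $14 = $434

31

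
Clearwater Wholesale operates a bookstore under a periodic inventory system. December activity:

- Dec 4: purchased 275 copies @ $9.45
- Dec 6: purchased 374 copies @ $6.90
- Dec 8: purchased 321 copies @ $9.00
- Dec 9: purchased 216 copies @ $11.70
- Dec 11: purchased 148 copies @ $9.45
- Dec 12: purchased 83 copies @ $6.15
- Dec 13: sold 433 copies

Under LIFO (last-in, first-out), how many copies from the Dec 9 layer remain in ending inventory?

14

Dec 13, 433 sold [LIFO — newest first]: 83 @ $6.15 + 148 @ $9.45 + 202 @ $11.70 = $4,272.45
Ending inventory: 275 @ $9.45 + 374 @ $6.90 + 321 @ $9.00 + 14 @ $11.70 = $8,232.15
Check: goods available $12,504.60 = COGS $4,272.45 + ending $8,232.15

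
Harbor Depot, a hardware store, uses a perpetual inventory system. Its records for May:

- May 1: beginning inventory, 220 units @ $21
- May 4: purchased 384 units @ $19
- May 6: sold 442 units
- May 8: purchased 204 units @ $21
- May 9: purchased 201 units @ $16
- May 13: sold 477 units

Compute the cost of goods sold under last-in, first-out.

COGS = $17,526

May 6, 442 sold [LIFO — newest first]: 384 @ $19 + 58 @ $21 = $8,514
May 13, 477 sold [LIFO — newest first]: 201 @ $16 + 204 @ $21 + 72 @ $21 = $9,012
Total COGS = $8,514 + $9,012 = $17,526
Ending inventory: 90 @ $21 = $1,890
Check: goods available $19,416 = COGS $17,526 + ending $1,890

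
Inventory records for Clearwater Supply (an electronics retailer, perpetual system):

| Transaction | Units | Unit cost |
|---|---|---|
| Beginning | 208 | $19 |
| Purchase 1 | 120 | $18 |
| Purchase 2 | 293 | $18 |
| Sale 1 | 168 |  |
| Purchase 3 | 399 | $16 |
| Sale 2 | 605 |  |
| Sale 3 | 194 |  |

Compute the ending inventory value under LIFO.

Sale 1 (168) [LIFO — newest first]: 168 @ $18 = $3,024
Sale 2 (605) [LIFO — newest first]: 399 @ $16 + 125 @ $18 + 81 @ $18 = $10,092
Sale 3 (194) [LIFO — newest first]: 39 @ $18 + 155 @ $19 = $3,647
Total COGS = $3,024 + $10,092 + $3,647 = $16,763
Ending inventory: 53 @ $19 = $1,007

Ending inventory = $1,007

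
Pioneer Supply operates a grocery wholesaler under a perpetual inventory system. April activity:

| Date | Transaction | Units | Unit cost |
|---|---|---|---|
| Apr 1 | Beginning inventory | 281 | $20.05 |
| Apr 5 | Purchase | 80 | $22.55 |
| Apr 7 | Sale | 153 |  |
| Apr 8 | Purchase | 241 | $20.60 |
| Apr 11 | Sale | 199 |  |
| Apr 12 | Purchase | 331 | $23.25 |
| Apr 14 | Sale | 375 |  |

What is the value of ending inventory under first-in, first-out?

Ending inventory = $4,789.50

Apr 7, 153 sold [FIFO — oldest first]: 153 @ $20.05 = $3,067.65
Apr 11, 199 sold [FIFO — oldest first]: 128 @ $20.05 + 71 @ $22.55 = $4,167.45
Apr 14, 375 sold [FIFO — oldest first]: 9 @ $22.55 + 241 @ $20.60 + 125 @ $23.25 = $8,073.80
Total COGS = $3,067.65 + $4,167.45 + $8,073.80 = $15,308.90
Ending inventory: 206 @ $23.25 = $4,789.50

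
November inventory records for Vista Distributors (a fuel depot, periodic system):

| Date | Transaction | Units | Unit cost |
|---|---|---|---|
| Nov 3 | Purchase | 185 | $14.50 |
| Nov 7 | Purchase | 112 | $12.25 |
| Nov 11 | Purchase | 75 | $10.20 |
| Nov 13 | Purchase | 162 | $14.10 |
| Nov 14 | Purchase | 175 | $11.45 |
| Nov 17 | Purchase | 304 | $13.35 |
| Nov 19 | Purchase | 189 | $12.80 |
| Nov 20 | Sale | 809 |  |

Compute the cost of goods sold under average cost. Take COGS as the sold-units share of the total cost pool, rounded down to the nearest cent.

Nov 20, sell 809: 809/1202 × $15,585.05 → $10,489.43
Ending inventory (cost pool remaining) = $5,095.62
Check: goods available $15,585.05 = COGS $10,489.43 + ending $5,095.62

COGS = $10,489.43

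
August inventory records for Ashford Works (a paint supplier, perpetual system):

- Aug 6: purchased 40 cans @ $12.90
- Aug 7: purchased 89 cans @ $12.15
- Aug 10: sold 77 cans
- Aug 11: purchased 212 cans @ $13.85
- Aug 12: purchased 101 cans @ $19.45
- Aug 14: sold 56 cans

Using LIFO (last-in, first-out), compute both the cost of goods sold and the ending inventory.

Aug 10, 77 sold [LIFO — newest first]: 77 @ $12.15 = $935.55
Aug 14, 56 sold [LIFO — newest first]: 56 @ $19.45 = $1,089.20
Total COGS = $935.55 + $1,089.20 = $2,024.75
Ending inventory: 40 @ $12.90 + 12 @ $12.15 + 212 @ $13.85 + 45 @ $19.45 = $4,473.25

COGS = $2,024.75; ending inventory = $4,473.25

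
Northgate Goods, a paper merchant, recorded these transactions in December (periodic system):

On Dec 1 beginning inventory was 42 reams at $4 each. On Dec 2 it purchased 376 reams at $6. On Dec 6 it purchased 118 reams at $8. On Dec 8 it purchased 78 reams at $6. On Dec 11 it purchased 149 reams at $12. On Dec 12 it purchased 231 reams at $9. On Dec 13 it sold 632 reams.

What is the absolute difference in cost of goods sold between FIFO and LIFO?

FIFO COGS: 42 @ $4 + 376 @ $6 + 118 @ $8 + 78 @ $6 + 18 @ $12 = $4,052
LIFO COGS: 231 @ $9 + 149 @ $12 + 78 @ $6 + 118 @ $8 + 56 @ $6 = $5,615
Difference = |$4,052 − $5,615| = $1,563

$1,563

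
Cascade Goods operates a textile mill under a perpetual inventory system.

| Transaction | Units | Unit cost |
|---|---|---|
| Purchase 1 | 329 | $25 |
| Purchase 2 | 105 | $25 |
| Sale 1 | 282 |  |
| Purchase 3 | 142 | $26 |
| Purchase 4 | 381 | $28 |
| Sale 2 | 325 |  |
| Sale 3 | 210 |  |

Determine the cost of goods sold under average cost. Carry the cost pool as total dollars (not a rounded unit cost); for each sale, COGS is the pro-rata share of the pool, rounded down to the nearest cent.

COGS = $21,443.48

After Purchase 1: 329 on hand, pool $8,225.00 (≈ $25.0000 each)
After Purchase 2: 434 on hand, pool $10,850.00 (≈ $25.0000 each)
Sale 1, sell 282: 282/434 × $10,850.00 → $7,050.00
After Purchase 3: 294 on hand, pool $7,492.00 (≈ $25.4830 each)
After Purchase 4: 675 on hand, pool $18,160.00 (≈ $26.9037 each)
Sale 2, sell 325: 325/675 × $18,160.00 → $8,743.70
Sale 3, sell 210: 210/350 × $9,416.30 → $5,649.78
Total COGS = $7,050.00 + $8,743.70 + $5,649.78 = $21,443.48
Ending inventory (cost pool remaining) = $3,766.52
Check: goods available $25,210.00 = COGS $21,443.48 + ending $3,766.52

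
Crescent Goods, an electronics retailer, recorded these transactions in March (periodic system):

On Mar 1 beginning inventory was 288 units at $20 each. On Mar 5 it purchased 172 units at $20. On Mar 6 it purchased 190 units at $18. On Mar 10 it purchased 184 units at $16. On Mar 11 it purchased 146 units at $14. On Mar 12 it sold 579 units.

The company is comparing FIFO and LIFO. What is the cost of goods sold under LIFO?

FIFO COGS: 288 @ $20 + 172 @ $20 + 119 @ $18 = $11,342
LIFO COGS: 146 @ $14 + 184 @ $16 + 190 @ $18 + 59 @ $20 = $9,588

COGS = $9,588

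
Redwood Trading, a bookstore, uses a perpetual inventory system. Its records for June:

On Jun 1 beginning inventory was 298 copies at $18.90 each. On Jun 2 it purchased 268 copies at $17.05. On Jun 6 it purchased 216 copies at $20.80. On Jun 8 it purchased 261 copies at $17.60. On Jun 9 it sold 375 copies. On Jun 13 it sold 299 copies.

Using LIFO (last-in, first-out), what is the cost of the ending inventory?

Ending inventory = $6,842.75

Jun 9, 375 sold [LIFO — newest first]: 261 @ $17.60 + 114 @ $20.80 = $6,964.80
Jun 13, 299 sold [LIFO — newest first]: 102 @ $20.80 + 197 @ $17.05 = $5,480.45
Total COGS = $6,964.80 + $5,480.45 = $12,445.25
Ending inventory: 298 @ $18.90 + 71 @ $17.05 = $6,842.75
Check: goods available $19,288.00 = COGS $12,445.25 + ending $6,842.75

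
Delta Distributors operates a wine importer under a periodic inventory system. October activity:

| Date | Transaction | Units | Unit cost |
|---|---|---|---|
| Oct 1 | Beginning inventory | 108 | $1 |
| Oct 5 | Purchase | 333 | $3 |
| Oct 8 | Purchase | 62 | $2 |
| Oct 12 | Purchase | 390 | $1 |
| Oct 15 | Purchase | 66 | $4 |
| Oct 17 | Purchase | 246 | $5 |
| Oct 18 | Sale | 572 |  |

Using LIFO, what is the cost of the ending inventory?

Oct 18, 572 sold [LIFO — newest first]: 246 @ $5 + 66 @ $4 + 260 @ $1 = $1,754
Ending inventory: 108 @ $1 + 333 @ $3 + 62 @ $2 + 130 @ $1 = $1,361

Ending inventory = $1,361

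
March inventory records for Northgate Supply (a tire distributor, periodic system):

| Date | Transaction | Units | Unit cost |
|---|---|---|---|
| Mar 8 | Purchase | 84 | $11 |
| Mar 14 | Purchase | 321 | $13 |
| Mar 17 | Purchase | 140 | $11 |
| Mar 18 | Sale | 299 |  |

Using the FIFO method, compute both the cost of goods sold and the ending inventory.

COGS = $3,719; ending inventory = $2,918

Mar 18, 299 sold [FIFO — oldest first]: 84 @ $11 + 215 @ $13 = $3,719
Ending inventory: 106 @ $13 + 140 @ $11 = $2,918
Check: goods available $6,637 = COGS $3,719 + ending $2,918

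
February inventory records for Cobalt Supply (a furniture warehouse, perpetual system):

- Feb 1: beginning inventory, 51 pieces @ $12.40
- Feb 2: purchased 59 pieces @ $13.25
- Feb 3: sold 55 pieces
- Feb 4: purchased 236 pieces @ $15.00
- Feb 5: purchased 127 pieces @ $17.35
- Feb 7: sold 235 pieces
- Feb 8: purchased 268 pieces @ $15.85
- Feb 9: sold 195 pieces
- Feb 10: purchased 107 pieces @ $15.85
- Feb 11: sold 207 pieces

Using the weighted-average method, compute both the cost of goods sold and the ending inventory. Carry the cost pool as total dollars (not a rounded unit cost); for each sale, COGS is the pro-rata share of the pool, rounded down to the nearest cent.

COGS = $10,647.40; ending inventory = $2,453.95

After Feb 1: 51 on hand, pool $632.40 (≈ $12.4000 each)
After Feb 2: 110 on hand, pool $1,414.15 (≈ $12.8559 each)
Feb 3, sell 55: 55/110 × $1,414.15 → $707.07
After Feb 4: 291 on hand, pool $4,247.08 (≈ $14.5948 each)
After Feb 5: 418 on hand, pool $6,450.53 (≈ $15.4319 each)
Feb 7, sell 235: 235/418 × $6,450.53 → $3,626.49
After Feb 8: 451 on hand, pool $7,071.84 (≈ $15.6804 each)
Feb 9, sell 195: 195/451 × $7,071.84 → $3,057.66
After Feb 10: 363 on hand, pool $5,710.13 (≈ $15.7304 each)
Feb 11, sell 207: 207/363 × $5,710.13 → $3,256.18
Total COGS = $707.07 + $3,626.49 + $3,057.66 + $3,256.18 = $10,647.40
Ending inventory (cost pool remaining) = $2,453.95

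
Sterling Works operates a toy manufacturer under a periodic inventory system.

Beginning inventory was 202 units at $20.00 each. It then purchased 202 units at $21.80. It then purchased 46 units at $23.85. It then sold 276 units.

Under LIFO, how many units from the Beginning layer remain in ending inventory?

Sale 1 (276) [LIFO — newest first]: 46 @ $23.85 + 202 @ $21.80 + 28 @ $20.00 = $6,060.70
Ending inventory: 174 @ $20.00 = $3,480.00
Check: goods available $9,540.70 = COGS $6,060.70 + ending $3,480.00

174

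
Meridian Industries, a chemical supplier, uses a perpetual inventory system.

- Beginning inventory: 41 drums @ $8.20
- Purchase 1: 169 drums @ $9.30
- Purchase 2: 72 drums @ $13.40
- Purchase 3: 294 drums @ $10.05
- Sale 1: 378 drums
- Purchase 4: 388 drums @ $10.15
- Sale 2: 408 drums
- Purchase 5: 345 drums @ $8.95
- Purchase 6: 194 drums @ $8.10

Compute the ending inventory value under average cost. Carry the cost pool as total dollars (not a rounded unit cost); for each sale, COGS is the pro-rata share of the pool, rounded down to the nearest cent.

After Beginning: 41 on hand, pool $336.20 (≈ $8.2000 each)
After Purchase 1: 210 on hand, pool $1,907.90 (≈ $9.0852 each)
After Purchase 2: 282 on hand, pool $2,872.70 (≈ $10.1869 each)
After Purchase 3: 576 on hand, pool $5,827.40 (≈ $10.1170 each)
Sale 1, sell 378: 378/576 × $5,827.40 → $3,824.23
After Purchase 4: 586 on hand, pool $5,941.37 (≈ $10.1389 each)
Sale 2, sell 408: 408/586 × $5,941.37 → $4,136.65
After Purchase 5: 523 on hand, pool $4,892.47 (≈ $9.3546 each)
After Purchase 6: 717 on hand, pool $6,463.87 (≈ $9.0152 each)
Total COGS = $3,824.23 + $4,136.65 = $7,960.88
Ending inventory (cost pool remaining) = $6,463.87

Ending inventory = $6,463.87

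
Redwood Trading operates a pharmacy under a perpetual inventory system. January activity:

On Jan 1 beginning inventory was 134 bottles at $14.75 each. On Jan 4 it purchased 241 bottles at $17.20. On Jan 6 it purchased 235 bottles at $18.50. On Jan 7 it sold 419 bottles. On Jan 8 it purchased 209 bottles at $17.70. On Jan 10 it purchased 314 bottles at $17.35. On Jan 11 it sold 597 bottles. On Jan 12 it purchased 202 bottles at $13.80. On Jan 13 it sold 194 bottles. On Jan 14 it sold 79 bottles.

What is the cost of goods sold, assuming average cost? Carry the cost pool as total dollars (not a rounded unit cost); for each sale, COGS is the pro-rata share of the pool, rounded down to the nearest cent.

COGS = $21,708.42

After Jan 1: 134 on hand, pool $1,976.50 (≈ $14.7500 each)
After Jan 4: 375 on hand, pool $6,121.70 (≈ $16.3245 each)
After Jan 6: 610 on hand, pool $10,469.20 (≈ $17.1626 each)
Jan 7, sell 419: 419/610 × $10,469.20 → $7,191.13
After Jan 8: 400 on hand, pool $6,977.37 (≈ $17.4434 each)
After Jan 10: 714 on hand, pool $12,425.27 (≈ $17.4023 each)
Jan 11, sell 597: 597/714 × $12,425.27 → $10,389.19
After Jan 12: 319 on hand, pool $4,823.68 (≈ $15.1213 each)
Jan 13, sell 194: 194/319 × $4,823.68 → $2,933.52
Jan 14, sell 79: 79/125 × $1,890.16 → $1,194.58
Total COGS = $7,191.13 + $10,389.19 + $2,933.52 + $1,194.58 = $21,708.42
Ending inventory (cost pool remaining) = $695.58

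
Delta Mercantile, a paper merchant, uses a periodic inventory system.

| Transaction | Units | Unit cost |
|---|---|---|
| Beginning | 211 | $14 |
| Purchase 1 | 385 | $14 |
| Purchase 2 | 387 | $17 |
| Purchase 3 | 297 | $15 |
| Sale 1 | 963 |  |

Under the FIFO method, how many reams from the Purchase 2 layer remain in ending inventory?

20

Sale 1 (963) [FIFO — oldest first]: 211 @ $14 + 385 @ $14 + 367 @ $17 = $14,583
Ending inventory: 20 @ $17 + 297 @ $15 = $4,795
Check: goods available $19,378 = COGS $14,583 + ending $4,795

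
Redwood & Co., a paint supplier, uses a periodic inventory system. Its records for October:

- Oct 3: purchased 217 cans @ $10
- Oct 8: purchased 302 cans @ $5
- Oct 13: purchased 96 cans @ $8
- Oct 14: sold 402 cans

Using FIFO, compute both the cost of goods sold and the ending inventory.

Oct 14, 402 sold [FIFO — oldest first]: 217 @ $10 + 185 @ $5 = $3,095
Ending inventory: 117 @ $5 + 96 @ $8 = $1,353
Check: goods available $4,448 = COGS $3,095 + ending $1,353

COGS = $3,095; ending inventory = $1,353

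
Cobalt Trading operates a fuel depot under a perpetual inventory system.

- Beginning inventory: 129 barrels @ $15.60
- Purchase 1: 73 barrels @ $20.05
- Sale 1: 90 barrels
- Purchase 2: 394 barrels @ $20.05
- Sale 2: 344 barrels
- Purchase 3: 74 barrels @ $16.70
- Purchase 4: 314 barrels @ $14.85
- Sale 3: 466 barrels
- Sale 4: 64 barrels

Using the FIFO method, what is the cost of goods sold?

Sale 1 (90) [FIFO — oldest first]: 90 @ $15.60 = $1,404.00
Sale 2 (344) [FIFO — oldest first]: 39 @ $15.60 + 73 @ $20.05 + 232 @ $20.05 = $6,723.65
Sale 3 (466) [FIFO — oldest first]: 162 @ $20.05 + 74 @ $16.70 + 230 @ $14.85 = $7,899.40
Sale 4 (64) [FIFO — oldest first]: 64 @ $14.85 = $950.40
Total COGS = $1,404.00 + $6,723.65 + $7,899.40 + $950.40 = $16,977.45
Ending inventory: 20 @ $14.85 = $297.00

COGS = $16,977.45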